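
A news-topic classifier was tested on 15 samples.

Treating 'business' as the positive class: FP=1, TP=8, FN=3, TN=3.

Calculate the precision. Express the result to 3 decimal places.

0.889

Precision = TP/(TP+FP) = 8/(8+1) = 8/9 = 0.889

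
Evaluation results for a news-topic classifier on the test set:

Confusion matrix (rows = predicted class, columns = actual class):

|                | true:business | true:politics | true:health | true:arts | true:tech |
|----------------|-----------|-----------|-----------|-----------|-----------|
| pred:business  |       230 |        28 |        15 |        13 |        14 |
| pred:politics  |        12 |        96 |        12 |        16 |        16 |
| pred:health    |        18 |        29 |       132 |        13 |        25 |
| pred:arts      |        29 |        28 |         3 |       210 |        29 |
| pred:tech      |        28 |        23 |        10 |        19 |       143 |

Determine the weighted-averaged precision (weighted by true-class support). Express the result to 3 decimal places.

Per-class precision (TP/(TP+FP)):
  business: TP=230, FP=28+15+13+14=70 → 230/300 = 0.7667
  politics: TP=96, FP=12+12+16+16=56 → 96/152 = 0.6316
  health: TP=132, FP=18+29+13+25=85 → 132/217 = 0.6083
  arts: TP=210, FP=29+28+3+29=89 → 210/299 = 0.7023
  tech: TP=143, FP=28+23+10+19=80 → 143/223 = 0.6413
Weighted-precision = Σ (supportᵢ/N)·precisionᵢ with N=1191: (317/1191)·0.7667 + (204/1191)·0.6316 + (172/1191)·0.6083 + (271/1191)·0.7023 + (227/1191)·0.6413 = 0.682

0.682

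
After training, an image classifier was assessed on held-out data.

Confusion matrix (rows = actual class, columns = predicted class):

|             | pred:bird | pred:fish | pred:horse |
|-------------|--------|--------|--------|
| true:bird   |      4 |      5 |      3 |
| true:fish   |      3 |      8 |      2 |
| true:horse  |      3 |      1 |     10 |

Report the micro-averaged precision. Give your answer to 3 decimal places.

0.564

Micro-averaging pools counts across classes: ΣTP=22, ΣFP=17, ΣFN=17.
Micro-precision = TP/(TP+FP) on pooled counts = 0.564 (equals overall accuracy in single-label multiclass).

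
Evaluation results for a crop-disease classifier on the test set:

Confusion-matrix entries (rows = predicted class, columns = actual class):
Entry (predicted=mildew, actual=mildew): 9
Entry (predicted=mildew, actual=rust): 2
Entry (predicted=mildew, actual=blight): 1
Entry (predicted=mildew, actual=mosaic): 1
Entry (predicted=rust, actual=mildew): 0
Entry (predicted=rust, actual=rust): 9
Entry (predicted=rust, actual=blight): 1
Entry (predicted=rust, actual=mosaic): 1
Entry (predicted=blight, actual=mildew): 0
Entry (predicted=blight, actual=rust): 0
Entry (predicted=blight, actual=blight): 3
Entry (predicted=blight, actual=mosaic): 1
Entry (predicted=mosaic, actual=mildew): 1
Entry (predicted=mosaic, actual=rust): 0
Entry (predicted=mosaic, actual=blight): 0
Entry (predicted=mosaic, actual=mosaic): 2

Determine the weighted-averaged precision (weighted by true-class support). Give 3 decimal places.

Per-class precision (TP/(TP+FP)):
  mildew: TP=9, FP=2+1+1=4 → 9/13 = 0.6923
  rust: TP=9, FP=0+1+1=2 → 9/11 = 0.8182
  blight: TP=3, FP=0+0+1=1 → 3/4 = 0.7500
  mosaic: TP=2, FP=1+0+0=1 → 2/3 = 0.6667
Weighted-precision = Σ (supportᵢ/N)·precisionᵢ with N=31: (10/31)·0.6923 + (11/31)·0.8182 + (5/31)·0.7500 + (5/31)·0.6667 = 0.742

0.742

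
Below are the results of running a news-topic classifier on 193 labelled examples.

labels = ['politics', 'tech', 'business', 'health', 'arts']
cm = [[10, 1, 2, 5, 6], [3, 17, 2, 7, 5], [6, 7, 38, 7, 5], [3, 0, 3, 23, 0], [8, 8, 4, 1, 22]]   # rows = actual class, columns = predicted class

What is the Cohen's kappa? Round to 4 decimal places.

Observed agreement pₒ = trace/N = 110/193 = 0.56995
Expected agreement pₑ = Σ (rowᵢ·colᵢ)/N² = (24·30 + 34·33 + 63·49 + 29·43 + 43·38)/193² = 0.20967
κ = (pₒ − pₑ)/(1 − pₑ) = (0.56995 − 0.20967)/(1 − 0.20967) = 0.4559

0.4559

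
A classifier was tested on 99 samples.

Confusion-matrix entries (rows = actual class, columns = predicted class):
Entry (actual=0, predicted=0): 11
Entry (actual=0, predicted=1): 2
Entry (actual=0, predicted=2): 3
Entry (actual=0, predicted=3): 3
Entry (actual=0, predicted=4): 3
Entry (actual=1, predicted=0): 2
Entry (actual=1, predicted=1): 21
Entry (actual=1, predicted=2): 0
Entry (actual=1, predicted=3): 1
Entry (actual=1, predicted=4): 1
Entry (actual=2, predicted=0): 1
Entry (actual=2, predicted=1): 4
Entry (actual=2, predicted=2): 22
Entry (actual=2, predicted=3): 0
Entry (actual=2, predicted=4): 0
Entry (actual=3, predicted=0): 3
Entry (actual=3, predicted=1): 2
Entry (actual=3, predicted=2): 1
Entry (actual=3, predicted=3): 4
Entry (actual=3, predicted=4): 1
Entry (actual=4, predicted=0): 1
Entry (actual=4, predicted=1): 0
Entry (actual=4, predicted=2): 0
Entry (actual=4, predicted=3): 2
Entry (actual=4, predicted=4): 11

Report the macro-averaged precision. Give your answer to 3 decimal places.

Per-class precision (TP/(TP+FP)):
  0: TP=11, FP=2+1+3+1=7 → 11/18 = 0.6111
  1: TP=21, FP=2+4+2+0=8 → 21/29 = 0.7241
  2: TP=22, FP=3+0+1+0=4 → 22/26 = 0.8462
  3: TP=4, FP=3+1+0+2=6 → 4/10 = 0.4000
  4: TP=11, FP=3+1+0+1=5 → 11/16 = 0.6875
Macro-precision = mean = (0.6111 + 0.7241 + 0.8462 + 0.4000 + 0.6875) / 5 = 0.654

0.654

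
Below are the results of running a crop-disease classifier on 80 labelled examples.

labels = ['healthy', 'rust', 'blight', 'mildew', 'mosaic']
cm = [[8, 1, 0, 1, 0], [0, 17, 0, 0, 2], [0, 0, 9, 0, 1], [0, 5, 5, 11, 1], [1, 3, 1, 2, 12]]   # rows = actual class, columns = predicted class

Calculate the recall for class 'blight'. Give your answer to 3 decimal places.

0.900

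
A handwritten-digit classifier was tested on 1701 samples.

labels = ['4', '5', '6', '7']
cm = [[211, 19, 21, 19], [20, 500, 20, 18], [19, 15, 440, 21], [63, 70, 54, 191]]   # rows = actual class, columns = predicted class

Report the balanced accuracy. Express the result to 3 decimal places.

Balanced accuracy = mean of per-class recall.
  4: recall = 211/270 = 0.7815
  5: recall = 500/558 = 0.8961
  6: recall = 440/495 = 0.8889
  7: recall = 191/378 = 0.5053
Mean = (0.7815 + 0.8961 + 0.8889 + 0.5053) / 4 = 0.768

0.768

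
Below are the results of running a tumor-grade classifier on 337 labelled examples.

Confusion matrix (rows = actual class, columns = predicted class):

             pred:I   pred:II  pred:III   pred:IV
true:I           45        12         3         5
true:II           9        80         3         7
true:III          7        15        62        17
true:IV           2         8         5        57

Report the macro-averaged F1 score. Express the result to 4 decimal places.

0.7212

Per-class F1 score (2·TP/(2·TP+FP+FN)):
  I: TP=45, FP=9+7+2=18, FN=12+3+5=20 → 90/128 = 0.70313
  II: TP=80, FP=12+15+8=35, FN=9+3+7=19 → 160/214 = 0.74766
  III: TP=62, FP=3+3+5=11, FN=7+15+17=39 → 124/174 = 0.71264
  IV: TP=57, FP=5+7+17=29, FN=2+8+5=15 → 114/158 = 0.72152
Macro-F1 score = mean = (0.70313 + 0.74766 + 0.71264 + 0.72152) / 4 = 0.7212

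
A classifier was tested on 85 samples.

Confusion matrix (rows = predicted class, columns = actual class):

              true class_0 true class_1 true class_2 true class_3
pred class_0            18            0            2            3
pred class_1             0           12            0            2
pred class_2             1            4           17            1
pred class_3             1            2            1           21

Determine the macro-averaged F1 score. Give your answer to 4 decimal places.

0.7964

Per-class F1 score (2·TP/(2·TP+FP+FN)):
  class_0: TP=18, FP=0+2+3=5, FN=0+1+1=2 → 36/43 = 0.83721
  class_1: TP=12, FP=0+0+2=2, FN=0+4+2=6 → 24/32 = 0.75000
  class_2: TP=17, FP=1+4+1=6, FN=2+0+1=3 → 34/43 = 0.79070
  class_3: TP=21, FP=1+2+1=4, FN=3+2+1=6 → 42/52 = 0.80769
Macro-F1 score = mean = (0.83721 + 0.75000 + 0.79070 + 0.80769) / 4 = 0.7964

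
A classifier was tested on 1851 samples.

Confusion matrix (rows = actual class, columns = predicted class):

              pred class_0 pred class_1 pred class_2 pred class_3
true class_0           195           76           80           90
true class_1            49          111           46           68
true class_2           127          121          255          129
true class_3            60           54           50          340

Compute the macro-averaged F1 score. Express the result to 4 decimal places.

Per-class F1 score (2·TP/(2·TP+FP+FN)):
  class_0: TP=195, FP=49+127+60=236, FN=76+80+90=246 → 390/872 = 0.44725
  class_1: TP=111, FP=76+121+54=251, FN=49+46+68=163 → 222/636 = 0.34906
  class_2: TP=255, FP=80+46+50=176, FN=127+121+129=377 → 510/1063 = 0.47977
  class_3: TP=340, FP=90+68+129=287, FN=60+54+50=164 → 680/1131 = 0.60124
Macro-F1 score = mean = (0.44725 + 0.34906 + 0.47977 + 0.60124) / 4 = 0.4693

0.4693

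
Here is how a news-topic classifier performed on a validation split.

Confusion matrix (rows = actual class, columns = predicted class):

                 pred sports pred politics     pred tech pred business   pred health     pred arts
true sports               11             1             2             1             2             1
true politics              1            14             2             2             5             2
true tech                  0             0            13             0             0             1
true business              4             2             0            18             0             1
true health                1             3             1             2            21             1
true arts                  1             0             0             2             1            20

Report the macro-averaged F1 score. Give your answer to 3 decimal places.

0.713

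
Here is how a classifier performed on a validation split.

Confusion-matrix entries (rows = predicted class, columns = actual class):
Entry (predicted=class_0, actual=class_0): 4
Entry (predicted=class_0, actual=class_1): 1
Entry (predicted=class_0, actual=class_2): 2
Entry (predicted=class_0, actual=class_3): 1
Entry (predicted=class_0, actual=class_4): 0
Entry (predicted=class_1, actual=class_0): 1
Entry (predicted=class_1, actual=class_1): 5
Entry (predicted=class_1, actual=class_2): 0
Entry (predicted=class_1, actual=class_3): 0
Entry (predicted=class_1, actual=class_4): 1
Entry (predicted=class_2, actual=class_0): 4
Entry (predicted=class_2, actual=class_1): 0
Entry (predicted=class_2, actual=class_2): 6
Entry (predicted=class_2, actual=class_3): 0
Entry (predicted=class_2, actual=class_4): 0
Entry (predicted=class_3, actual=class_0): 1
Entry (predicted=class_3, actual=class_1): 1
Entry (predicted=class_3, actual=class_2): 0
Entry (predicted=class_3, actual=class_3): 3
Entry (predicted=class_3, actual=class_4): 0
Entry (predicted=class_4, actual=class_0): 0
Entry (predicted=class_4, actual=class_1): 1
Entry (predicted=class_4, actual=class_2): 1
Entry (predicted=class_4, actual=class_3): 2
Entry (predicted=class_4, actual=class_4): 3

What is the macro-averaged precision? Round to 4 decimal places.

0.5686

Per-class precision (TP/(TP+FP)):
  class_0: TP=4, FP=1+2+1+0=4 → 4/8 = 0.50000
  class_1: TP=5, FP=1+0+0+1=2 → 5/7 = 0.71429
  class_2: TP=6, FP=4+0+0+0=4 → 6/10 = 0.60000
  class_3: TP=3, FP=1+1+0+0=2 → 3/5 = 0.60000
  class_4: TP=3, FP=0+1+1+2=4 → 3/7 = 0.42857
Macro-precision = mean = (0.50000 + 0.71429 + 0.60000 + 0.60000 + 0.42857) / 5 = 0.5686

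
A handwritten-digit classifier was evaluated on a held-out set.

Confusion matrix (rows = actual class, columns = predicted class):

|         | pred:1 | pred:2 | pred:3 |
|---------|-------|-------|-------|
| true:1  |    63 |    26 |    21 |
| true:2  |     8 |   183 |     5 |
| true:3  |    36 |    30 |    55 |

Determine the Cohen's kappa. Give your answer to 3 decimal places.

Observed agreement pₒ = trace/N = 301/427 = 0.7049
Expected agreement pₑ = Σ (rowᵢ·colᵢ)/N² = (110·107 + 196·239 + 121·81)/427² = 0.3752
κ = (pₒ − pₑ)/(1 − pₑ) = (0.7049 − 0.3752)/(1 − 0.3752) = 0.528

0.528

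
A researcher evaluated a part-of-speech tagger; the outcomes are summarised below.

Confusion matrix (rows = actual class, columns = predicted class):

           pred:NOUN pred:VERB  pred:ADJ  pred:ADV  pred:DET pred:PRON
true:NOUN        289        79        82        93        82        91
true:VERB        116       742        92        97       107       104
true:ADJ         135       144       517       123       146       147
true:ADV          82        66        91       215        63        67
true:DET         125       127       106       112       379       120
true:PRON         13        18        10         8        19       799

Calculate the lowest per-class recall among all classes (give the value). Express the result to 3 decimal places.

0.368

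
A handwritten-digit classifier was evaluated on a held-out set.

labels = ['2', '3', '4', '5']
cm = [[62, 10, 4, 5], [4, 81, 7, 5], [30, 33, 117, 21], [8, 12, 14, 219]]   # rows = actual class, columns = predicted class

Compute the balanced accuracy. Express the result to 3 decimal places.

Balanced accuracy = mean of per-class recall.
  2: recall = 62/81 = 0.7654
  3: recall = 81/97 = 0.8351
  4: recall = 117/201 = 0.5821
  5: recall = 219/253 = 0.8656
Mean = (0.7654 + 0.8351 + 0.5821 + 0.8656) / 4 = 0.762

0.762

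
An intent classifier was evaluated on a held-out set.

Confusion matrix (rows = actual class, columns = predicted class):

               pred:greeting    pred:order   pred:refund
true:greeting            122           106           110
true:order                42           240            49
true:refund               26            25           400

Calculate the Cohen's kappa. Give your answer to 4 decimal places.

0.5082

Observed agreement pₒ = trace/N = 762/1120 = 0.68036
Expected agreement pₑ = Σ (rowᵢ·colᵢ)/N² = (338·190 + 331·371 + 451·559)/1120² = 0.35007
κ = (pₒ − pₑ)/(1 − pₑ) = (0.68036 − 0.35007)/(1 − 0.35007) = 0.5082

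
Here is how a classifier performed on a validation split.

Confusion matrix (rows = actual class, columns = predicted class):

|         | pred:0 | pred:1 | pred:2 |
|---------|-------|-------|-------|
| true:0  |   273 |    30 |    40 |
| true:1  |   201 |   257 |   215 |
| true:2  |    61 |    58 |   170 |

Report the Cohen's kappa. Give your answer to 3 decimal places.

Observed agreement pₒ = trace/N = 700/1305 = 0.5364
Expected agreement pₑ = Σ (rowᵢ·colᵢ)/N² = (343·535 + 673·345 + 289·425)/1305² = 0.3162
κ = (pₒ − pₑ)/(1 − pₑ) = (0.5364 − 0.3162)/(1 − 0.3162) = 0.322

0.322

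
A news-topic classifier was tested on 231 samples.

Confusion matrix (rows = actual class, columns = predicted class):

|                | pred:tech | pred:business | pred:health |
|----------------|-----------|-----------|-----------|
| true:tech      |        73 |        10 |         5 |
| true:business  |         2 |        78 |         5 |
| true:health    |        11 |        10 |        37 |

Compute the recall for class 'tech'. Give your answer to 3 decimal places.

0.830

Take TP from the diagonal, FP from the rest of the 'tech' prediction marginal, FN from the rest of the 'tech' actual marginal.
recall = TP/(TP+FN).
tech: TP=73, FN=10+5=15 → 73/88 = 0.8295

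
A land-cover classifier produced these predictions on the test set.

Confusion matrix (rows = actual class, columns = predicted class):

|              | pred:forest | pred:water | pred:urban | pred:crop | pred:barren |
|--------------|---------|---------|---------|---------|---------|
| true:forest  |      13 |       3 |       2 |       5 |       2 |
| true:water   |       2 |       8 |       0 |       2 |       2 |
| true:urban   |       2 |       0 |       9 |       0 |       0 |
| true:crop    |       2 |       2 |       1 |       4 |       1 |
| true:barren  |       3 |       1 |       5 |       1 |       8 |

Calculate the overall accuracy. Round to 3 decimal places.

0.538

Accuracy = trace / total = (13+8+9+4+8=42) / 78 = 42/78 = 0.538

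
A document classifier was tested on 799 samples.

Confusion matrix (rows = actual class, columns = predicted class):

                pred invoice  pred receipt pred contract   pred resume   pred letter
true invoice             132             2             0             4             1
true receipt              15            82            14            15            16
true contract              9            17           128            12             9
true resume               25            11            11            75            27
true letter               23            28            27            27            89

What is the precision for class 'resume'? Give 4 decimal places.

0.5639

One-vs-rest for 'resume': TP = diagonal; FP = other classes predicted 'resume'; FN = 'resume' predicted as other.
precision = TP/(TP+FP).
resume: TP=75, FP=4+15+12+27=58 → 75/133 = 0.56391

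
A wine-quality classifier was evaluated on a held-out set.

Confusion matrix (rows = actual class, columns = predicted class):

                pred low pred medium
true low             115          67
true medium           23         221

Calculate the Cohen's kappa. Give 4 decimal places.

0.5546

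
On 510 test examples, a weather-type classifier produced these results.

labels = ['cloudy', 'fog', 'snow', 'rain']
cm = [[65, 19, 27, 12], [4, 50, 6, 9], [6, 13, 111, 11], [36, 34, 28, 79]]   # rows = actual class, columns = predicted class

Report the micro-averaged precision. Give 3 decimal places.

Micro-averaging pools counts across classes: ΣTP=305, ΣFP=205, ΣFN=205.
Micro-precision = TP/(TP+FP) on pooled counts = 0.598 (equals overall accuracy in single-label multiclass).

0.598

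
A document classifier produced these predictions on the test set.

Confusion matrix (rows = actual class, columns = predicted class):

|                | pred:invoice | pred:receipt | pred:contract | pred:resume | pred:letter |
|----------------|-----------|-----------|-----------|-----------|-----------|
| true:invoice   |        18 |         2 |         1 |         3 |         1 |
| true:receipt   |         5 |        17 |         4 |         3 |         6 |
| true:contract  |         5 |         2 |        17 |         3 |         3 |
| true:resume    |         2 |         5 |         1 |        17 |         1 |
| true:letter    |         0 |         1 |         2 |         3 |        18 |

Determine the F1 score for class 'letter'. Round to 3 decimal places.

One-vs-rest for 'letter': TP = diagonal; FP = other classes predicted 'letter'; FN = 'letter' predicted as other.
F1 score = 2·TP/(2·TP+FP+FN).
letter: TP=18, FP=1+6+3+1=11, FN=0+1+2+3=6 → 36/53 = 0.6792

0.679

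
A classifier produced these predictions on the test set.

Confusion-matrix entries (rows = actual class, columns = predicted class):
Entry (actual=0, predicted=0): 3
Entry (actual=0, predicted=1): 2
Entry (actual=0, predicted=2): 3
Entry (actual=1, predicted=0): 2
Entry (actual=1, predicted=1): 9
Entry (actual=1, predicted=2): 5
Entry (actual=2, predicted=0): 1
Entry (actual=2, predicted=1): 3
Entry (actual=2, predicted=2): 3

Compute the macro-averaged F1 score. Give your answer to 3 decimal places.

Per-class F1 score (2·TP/(2·TP+FP+FN)):
  0: TP=3, FP=2+1=3, FN=2+3=5 → 6/14 = 0.4286
  1: TP=9, FP=2+3=5, FN=2+5=7 → 18/30 = 0.6000
  2: TP=3, FP=3+5=8, FN=1+3=4 → 6/18 = 0.3333
Macro-F1 score = mean = (0.4286 + 0.6000 + 0.3333) / 3 = 0.454

0.454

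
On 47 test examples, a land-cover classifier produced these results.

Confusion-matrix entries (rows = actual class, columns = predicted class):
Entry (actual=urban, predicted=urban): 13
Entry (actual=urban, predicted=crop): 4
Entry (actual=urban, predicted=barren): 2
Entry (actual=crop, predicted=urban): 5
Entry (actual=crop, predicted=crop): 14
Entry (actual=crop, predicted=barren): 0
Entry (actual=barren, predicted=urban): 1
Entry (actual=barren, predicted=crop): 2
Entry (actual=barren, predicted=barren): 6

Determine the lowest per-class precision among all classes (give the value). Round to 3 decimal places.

Per-class precision (TP/(TP+FP)):
  urban: TP=13, FP=5+1=6 → 13/19 = 0.6842
  crop: TP=14, FP=4+2=6 → 14/20 = 0.7000
  barren: TP=6, FP=2+0=2 → 6/8 = 0.7500
Lowest is class 'urban' with precision = 0.684.

0.684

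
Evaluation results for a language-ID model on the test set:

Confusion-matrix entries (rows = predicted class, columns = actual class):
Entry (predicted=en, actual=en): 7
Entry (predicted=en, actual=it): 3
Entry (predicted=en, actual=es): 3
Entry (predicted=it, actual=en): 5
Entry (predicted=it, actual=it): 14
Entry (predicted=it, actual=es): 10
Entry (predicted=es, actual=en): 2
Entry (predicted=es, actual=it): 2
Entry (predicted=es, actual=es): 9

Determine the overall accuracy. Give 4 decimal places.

Accuracy = trace / total = (7+14+9=30) / 55 = 30/55 = 0.5455

0.5455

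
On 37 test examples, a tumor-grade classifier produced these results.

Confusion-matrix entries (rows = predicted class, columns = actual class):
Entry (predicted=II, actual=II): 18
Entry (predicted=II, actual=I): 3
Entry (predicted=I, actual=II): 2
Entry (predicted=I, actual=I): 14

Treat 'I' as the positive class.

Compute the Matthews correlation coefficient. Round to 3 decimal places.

0.728

MCC = (TP·TN − FP·FN) / √((TP+FP)(TP+FN)(TN+FP)(TN+FN))
Numerator = 14·18 − 2·3 = 246
Denominator = √(16·17·20·21) = √114240 = 337.9941
MCC = 246 / 337.9941 = 0.728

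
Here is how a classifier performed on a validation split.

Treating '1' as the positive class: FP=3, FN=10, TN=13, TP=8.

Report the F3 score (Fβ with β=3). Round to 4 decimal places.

Fβ = (1+β²)·TP / ((1+β²)·TP + β²·FN + FP), with β²=9
= 10·8 / (10·8 + 9·10 + 3) = 0.4624

0.4624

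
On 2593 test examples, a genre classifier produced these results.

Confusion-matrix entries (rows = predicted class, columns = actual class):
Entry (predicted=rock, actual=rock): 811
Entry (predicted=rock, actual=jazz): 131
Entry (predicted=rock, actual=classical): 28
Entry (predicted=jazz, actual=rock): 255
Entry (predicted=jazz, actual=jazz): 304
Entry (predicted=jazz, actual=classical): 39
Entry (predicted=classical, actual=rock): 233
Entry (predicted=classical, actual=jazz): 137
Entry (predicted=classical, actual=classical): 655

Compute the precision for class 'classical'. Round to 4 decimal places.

0.6390

Treat 'classical' as positive and all other classes as negative.
precision = TP/(TP+FP).
classical: TP=655, FP=233+137=370 → 655/1025 = 0.63902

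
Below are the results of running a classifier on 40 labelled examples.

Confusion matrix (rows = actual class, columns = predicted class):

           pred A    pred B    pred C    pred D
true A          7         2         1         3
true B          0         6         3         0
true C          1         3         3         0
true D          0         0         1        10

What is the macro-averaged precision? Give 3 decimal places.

0.641

Per-class precision (TP/(TP+FP)):
  A: TP=7, FP=0+1+0=1 → 7/8 = 0.8750
  B: TP=6, FP=2+3+0=5 → 6/11 = 0.5455
  C: TP=3, FP=1+3+1=5 → 3/8 = 0.3750
  D: TP=10, FP=3+0+0=3 → 10/13 = 0.7692
Macro-precision = mean = (0.8750 + 0.5455 + 0.3750 + 0.7692) / 4 = 0.641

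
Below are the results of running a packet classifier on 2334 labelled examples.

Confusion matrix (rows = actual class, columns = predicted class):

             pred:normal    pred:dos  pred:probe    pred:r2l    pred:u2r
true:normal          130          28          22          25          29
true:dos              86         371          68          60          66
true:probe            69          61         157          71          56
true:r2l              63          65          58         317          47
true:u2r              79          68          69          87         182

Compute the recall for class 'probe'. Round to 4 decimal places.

0.3792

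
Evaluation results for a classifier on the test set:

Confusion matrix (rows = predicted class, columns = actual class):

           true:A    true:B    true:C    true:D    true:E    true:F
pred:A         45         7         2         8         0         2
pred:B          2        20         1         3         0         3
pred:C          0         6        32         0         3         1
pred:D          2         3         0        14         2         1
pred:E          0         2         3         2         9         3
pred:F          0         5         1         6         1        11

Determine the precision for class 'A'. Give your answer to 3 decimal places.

precision = TP/(TP+FP).
A: TP=45, FP=7+2+8+0+2=19 → 45/64 = 0.7031

0.703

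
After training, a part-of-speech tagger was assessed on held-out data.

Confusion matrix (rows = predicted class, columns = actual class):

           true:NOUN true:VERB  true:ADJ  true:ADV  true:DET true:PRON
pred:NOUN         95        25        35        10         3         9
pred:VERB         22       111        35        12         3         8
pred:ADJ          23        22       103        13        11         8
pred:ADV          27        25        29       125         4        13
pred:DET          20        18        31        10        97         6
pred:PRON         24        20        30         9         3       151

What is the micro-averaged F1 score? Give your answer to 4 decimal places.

0.5731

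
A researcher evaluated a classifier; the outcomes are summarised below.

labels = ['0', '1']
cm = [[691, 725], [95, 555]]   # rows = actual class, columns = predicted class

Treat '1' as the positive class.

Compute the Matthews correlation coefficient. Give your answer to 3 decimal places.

MCC = (TP·TN − FP·FN) / √((TP+FP)(TP+FN)(TN+FP)(TN+FN))
Numerator = 555·691 − 725·95 = 314630
Denominator = √(1280·650·1416·786) = √925996032000 = 962286.8761
MCC = 314630 / 962286.8761 = 0.327

0.327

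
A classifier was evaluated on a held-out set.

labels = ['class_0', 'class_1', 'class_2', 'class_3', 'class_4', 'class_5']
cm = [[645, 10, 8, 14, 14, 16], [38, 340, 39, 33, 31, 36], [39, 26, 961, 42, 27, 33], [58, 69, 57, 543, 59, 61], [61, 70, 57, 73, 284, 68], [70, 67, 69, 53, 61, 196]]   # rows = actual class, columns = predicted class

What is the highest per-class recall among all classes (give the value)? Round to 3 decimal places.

0.912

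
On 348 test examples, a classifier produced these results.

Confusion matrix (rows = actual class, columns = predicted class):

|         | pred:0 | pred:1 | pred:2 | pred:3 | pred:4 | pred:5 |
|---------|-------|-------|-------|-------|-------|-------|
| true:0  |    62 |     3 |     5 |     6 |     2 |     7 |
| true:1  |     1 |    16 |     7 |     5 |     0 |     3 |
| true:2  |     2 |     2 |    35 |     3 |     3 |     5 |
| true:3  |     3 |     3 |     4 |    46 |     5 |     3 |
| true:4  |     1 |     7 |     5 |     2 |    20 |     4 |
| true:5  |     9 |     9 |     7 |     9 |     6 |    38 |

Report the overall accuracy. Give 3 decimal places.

Accuracy = trace / total = (62+16+35+46+20+38=217) / 348 = 217/348 = 0.624

0.624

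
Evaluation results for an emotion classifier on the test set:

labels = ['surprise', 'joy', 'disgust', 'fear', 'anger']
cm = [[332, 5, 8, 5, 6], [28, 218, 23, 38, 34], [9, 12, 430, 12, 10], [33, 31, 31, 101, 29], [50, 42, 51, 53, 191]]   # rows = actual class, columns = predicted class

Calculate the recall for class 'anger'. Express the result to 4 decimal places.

0.4935

One-vs-rest for 'anger': TP = diagonal; FP = other classes predicted 'anger'; FN = 'anger' predicted as other.
recall = TP/(TP+FN).
anger: TP=191, FN=50+42+51+53=196 → 191/387 = 0.49354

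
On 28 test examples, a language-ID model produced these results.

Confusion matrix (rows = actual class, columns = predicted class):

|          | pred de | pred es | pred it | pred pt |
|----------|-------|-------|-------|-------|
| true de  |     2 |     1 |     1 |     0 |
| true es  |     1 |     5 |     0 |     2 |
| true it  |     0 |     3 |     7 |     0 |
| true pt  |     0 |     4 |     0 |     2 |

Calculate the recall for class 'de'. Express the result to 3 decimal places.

0.500

Take TP from the diagonal, FP from the rest of the 'de' prediction marginal, FN from the rest of the 'de' actual marginal.
recall = TP/(TP+FN).
de: TP=2, FN=1+1+0=2 → 2/4 = 0.5000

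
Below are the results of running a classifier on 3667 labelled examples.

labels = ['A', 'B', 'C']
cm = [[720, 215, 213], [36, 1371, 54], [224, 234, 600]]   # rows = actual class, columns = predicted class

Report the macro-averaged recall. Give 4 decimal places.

0.7109

Per-class recall (TP/(TP+FN)):
  A: TP=720, FN=215+213=428 → 720/1148 = 0.62718
  B: TP=1371, FN=36+54=90 → 1371/1461 = 0.93840
  C: TP=600, FN=224+234=458 → 600/1058 = 0.56711
Macro-recall = mean = (0.62718 + 0.93840 + 0.56711) / 3 = 0.7109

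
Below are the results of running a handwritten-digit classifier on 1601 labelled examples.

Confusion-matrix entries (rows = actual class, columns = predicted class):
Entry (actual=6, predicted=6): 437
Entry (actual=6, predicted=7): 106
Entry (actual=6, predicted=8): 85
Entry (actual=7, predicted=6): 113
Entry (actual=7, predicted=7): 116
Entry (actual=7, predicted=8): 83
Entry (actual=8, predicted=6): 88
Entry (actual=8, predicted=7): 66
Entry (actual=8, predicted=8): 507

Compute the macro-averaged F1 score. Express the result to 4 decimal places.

0.6120

Per-class F1 score (2·TP/(2·TP+FP+FN)):
  6: TP=437, FP=113+88=201, FN=106+85=191 → 874/1266 = 0.69036
  7: TP=116, FP=106+66=172, FN=113+83=196 → 232/600 = 0.38667
  8: TP=507, FP=85+83=168, FN=88+66=154 → 1014/1336 = 0.75898
Macro-F1 score = mean = (0.69036 + 0.38667 + 0.75898) / 3 = 0.6120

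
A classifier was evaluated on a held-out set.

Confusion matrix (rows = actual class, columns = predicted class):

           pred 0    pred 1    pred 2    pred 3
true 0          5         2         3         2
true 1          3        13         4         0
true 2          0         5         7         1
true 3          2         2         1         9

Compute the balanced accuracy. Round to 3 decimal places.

Balanced accuracy = mean of per-class recall.
  0: recall = 5/12 = 0.4167
  1: recall = 13/20 = 0.6500
  2: recall = 7/13 = 0.5385
  3: recall = 9/14 = 0.6429
Mean = (0.4167 + 0.6500 + 0.5385 + 0.6429) / 4 = 0.562

0.562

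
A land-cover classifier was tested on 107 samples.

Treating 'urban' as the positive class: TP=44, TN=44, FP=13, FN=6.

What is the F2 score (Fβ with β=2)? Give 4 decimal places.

0.8560

Fβ = (1+β²)·TP / ((1+β²)·TP + β²·FN + FP), with β²=4
= 5·44 / (5·44 + 4·6 + 13) = 0.8560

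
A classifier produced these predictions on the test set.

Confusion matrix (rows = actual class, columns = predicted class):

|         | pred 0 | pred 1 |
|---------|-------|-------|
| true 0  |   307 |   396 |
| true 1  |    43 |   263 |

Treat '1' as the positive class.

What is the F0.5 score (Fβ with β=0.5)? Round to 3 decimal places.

0.447

Fβ = (1+β²)·TP / ((1+β²)·TP + β²·FN + FP), with β²=1/4
= 1.25·263 / (1.25·263 + 0.25·43 + 396) = 0.447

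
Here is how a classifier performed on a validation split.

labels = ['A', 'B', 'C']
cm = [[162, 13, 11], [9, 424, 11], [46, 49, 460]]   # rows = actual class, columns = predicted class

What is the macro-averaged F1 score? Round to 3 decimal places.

0.868

Per-class F1 score (2·TP/(2·TP+FP+FN)):
  A: TP=162, FP=9+46=55, FN=13+11=24 → 324/403 = 0.8040
  B: TP=424, FP=13+49=62, FN=9+11=20 → 848/930 = 0.9118
  C: TP=460, FP=11+11=22, FN=46+49=95 → 920/1037 = 0.8872
Macro-F1 score = mean = (0.8040 + 0.9118 + 0.8872) / 3 = 0.868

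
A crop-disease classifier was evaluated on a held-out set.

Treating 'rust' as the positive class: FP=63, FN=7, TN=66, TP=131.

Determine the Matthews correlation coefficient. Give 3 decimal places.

MCC = (TP·TN − FP·FN) / √((TP+FP)(TP+FN)(TN+FP)(TN+FN))
Numerator = 131·66 − 63·7 = 8205
Denominator = √(194·138·129·73) = √252111924 = 15878.0327
MCC = 8205 / 15878.0327 = 0.517

0.517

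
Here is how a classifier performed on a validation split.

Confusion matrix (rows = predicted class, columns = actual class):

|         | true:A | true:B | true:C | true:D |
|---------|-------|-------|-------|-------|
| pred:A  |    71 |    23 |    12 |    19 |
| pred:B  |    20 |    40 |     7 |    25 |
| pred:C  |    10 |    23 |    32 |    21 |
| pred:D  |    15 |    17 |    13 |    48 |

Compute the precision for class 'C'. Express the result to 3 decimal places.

0.372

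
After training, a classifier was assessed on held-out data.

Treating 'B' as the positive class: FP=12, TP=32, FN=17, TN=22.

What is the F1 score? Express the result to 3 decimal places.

Precision = TP/(TP+FP) = 32/44 = 0.7273
Recall = TP/(TP+FN) = 32/49 = 0.6531
F1 = 2·TP/(2·TP+FP+FN) = 64/93 = 0.688

0.688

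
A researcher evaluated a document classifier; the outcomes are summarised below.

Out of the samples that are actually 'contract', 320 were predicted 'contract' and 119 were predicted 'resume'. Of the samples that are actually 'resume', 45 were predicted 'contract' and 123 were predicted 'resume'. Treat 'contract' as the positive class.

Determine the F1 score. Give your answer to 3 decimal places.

0.796

Precision = TP/(TP+FP) = 320/365 = 0.8767
Recall = TP/(TP+FN) = 320/439 = 0.7289
F1 = 2·TP/(2·TP+FP+FN) = 640/804 = 0.796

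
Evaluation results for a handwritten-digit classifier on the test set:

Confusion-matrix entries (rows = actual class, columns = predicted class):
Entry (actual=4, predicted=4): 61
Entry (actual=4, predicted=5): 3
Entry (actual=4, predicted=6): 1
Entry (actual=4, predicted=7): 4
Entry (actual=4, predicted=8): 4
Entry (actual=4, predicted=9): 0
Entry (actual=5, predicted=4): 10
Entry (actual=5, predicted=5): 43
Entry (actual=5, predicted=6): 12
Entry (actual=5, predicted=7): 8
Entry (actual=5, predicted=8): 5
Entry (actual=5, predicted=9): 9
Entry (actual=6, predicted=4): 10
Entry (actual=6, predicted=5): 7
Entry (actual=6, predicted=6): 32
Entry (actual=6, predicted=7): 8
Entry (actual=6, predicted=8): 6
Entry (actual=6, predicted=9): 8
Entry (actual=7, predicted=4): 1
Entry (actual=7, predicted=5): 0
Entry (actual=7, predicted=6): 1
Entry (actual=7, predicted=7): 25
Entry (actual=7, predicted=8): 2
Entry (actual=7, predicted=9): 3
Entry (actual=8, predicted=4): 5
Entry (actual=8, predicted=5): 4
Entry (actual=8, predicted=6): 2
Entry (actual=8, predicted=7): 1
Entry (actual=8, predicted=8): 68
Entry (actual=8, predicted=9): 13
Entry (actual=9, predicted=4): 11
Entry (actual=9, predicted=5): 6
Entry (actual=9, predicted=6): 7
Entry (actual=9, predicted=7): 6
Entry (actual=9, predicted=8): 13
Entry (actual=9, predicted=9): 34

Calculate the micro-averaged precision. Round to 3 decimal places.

Micro-averaging pools counts across classes: ΣTP=263, ΣFP=170, ΣFN=170.
Micro-precision = TP/(TP+FP) on pooled counts = 0.607 (equals overall accuracy in single-label multiclass).

0.607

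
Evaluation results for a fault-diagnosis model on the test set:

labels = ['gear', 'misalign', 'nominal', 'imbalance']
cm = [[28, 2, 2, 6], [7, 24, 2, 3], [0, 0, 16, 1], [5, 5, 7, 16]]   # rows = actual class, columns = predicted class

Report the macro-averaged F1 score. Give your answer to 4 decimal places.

0.6760

Per-class F1 score (2·TP/(2·TP+FP+FN)):
  gear: TP=28, FP=7+0+5=12, FN=2+2+6=10 → 56/78 = 0.71795
  misalign: TP=24, FP=2+0+5=7, FN=7+2+3=12 → 48/67 = 0.71642
  nominal: TP=16, FP=2+2+7=11, FN=0+0+1=1 → 32/44 = 0.72727
  imbalance: TP=16, FP=6+3+1=10, FN=5+5+7=17 → 32/59 = 0.54237
Macro-F1 score = mean = (0.71795 + 0.71642 + 0.72727 + 0.54237) / 4 = 0.6760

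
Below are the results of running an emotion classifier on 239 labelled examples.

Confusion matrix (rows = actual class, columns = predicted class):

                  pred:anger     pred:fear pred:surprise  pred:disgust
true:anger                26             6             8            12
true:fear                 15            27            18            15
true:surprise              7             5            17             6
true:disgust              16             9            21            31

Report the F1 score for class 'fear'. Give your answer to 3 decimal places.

0.443

Take TP from the diagonal, FP from the rest of the 'fear' prediction marginal, FN from the rest of the 'fear' actual marginal.
F1 score = 2·TP/(2·TP+FP+FN).
fear: TP=27, FP=6+5+9=20, FN=15+18+15=48 → 54/122 = 0.4426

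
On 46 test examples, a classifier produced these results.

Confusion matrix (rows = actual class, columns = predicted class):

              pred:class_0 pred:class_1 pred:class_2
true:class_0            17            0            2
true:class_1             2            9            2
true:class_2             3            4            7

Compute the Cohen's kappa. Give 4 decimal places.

0.5651

Observed agreement pₒ = trace/N = 33/46 = 0.71739
Expected agreement pₑ = Σ (rowᵢ·colᵢ)/N² = (19·22 + 13·13 + 14·11)/46² = 0.35019
κ = (pₒ − pₑ)/(1 − pₑ) = (0.71739 − 0.35019)/(1 − 0.35019) = 0.5651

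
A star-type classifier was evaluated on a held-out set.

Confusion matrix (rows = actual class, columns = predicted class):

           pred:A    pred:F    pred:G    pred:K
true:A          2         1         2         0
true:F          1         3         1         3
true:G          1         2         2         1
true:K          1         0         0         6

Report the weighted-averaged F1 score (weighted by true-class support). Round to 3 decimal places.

0.483

Per-class F1 score (2·TP/(2·TP+FP+FN)):
  A: TP=2, FP=1+1+1=3, FN=1+2+0=3 → 4/10 = 0.4000
  F: TP=3, FP=1+2+0=3, FN=1+1+3=5 → 6/14 = 0.4286
  G: TP=2, FP=2+1+0=3, FN=1+2+1=4 → 4/11 = 0.3636
  K: TP=6, FP=0+3+1=4, FN=1+0+0=1 → 12/17 = 0.7059
Weighted-F1 score = Σ (supportᵢ/N)·F1 scoreᵢ with N=26: (5/26)·0.4000 + (8/26)·0.4286 + (6/26)·0.3636 + (7/26)·0.7059 = 0.483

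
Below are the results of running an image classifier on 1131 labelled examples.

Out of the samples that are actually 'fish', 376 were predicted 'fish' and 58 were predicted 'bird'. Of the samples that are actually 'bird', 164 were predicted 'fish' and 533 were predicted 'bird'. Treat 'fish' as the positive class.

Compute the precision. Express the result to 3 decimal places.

0.696

Precision = TP/(TP+FP) = 376/(376+164) = 376/540 = 0.696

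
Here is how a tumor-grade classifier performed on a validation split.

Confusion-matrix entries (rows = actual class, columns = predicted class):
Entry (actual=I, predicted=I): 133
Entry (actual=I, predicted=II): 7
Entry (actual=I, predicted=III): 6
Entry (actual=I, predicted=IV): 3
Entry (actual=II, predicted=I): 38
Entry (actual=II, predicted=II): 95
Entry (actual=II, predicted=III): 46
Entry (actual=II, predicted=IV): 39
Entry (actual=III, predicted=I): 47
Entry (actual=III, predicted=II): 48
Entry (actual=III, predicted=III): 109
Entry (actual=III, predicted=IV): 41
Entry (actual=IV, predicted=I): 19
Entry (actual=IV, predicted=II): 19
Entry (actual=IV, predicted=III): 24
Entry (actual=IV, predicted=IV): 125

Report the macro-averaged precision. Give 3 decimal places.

Per-class precision (TP/(TP+FP)):
  I: TP=133, FP=38+47+19=104 → 133/237 = 0.5612
  II: TP=95, FP=7+48+19=74 → 95/169 = 0.5621
  III: TP=109, FP=6+46+24=76 → 109/185 = 0.5892
  IV: TP=125, FP=3+39+41=83 → 125/208 = 0.6010
Macro-precision = mean = (0.5612 + 0.5621 + 0.5892 + 0.6010) / 4 = 0.578

0.578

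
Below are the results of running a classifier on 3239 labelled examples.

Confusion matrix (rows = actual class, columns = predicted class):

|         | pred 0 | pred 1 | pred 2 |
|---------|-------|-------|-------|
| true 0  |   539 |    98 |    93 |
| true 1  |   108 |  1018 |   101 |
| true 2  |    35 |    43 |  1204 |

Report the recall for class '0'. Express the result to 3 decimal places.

Treat '0' as positive and all other classes as negative.
recall = TP/(TP+FN).
0: TP=539, FN=98+93=191 → 539/730 = 0.7384

0.738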